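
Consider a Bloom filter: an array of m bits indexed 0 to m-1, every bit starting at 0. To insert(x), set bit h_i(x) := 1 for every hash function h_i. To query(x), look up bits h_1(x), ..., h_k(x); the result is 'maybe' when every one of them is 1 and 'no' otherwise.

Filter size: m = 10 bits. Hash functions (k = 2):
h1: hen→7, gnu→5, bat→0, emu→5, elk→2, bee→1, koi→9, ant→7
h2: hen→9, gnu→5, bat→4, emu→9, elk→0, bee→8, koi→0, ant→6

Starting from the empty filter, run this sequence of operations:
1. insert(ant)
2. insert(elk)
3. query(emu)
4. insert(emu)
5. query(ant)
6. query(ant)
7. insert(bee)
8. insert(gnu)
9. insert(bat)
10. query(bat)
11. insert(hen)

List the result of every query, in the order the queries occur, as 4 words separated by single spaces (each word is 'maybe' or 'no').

Answer: no maybe maybe maybe

Derivation:
Start: bits=0000000000
Op 1: insert ant -> sets bits 6 7 -> bits=0000001100
Op 2: insert elk -> sets bits 0 2 -> bits=1010001100
Op 3: query emu -> checks bit5=0, bit9=0 (has a 0) -> no
Op 4: insert emu -> sets bits 5 9 -> bits=1010011101
Op 5: query ant -> checks bit6=1, bit7=1 (all 1) -> maybe
Op 6: query ant -> checks bit6=1, bit7=1 (all 1) -> maybe
Op 7: insert bee -> sets bits 1 8 -> bits=1110011111
Op 8: insert gnu -> sets bits 5 -> bits=1110011111
Op 9: insert bat -> sets bits 0 4 -> bits=1110111111
Op 10: query bat -> checks bit0=1, bit4=1 (all 1) -> maybe
Op 11: insert hen -> sets bits 7 9 -> bits=1110111111
Query results in order: no maybe maybe maybe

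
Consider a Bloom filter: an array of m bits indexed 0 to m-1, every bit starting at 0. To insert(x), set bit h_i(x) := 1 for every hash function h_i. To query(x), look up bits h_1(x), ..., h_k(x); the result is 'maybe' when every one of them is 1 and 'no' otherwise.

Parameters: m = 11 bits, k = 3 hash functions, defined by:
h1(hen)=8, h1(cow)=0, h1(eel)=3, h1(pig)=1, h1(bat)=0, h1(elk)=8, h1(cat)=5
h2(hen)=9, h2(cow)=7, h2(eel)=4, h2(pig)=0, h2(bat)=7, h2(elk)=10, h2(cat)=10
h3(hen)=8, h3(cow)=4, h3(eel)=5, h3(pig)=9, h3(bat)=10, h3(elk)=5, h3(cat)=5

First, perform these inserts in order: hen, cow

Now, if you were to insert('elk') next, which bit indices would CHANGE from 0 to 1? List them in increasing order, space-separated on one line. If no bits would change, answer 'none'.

Start: bits=00000000000
After insert 'hen': sets bits 8 9 -> bits=00000000110
After insert 'cow': sets bits 0 4 7 -> bits=10001001110
insert 'elk' would touch bits 5 8 10; currently bit5=0, bit8=1, bit10=0
Bits that are 0 among those (would change 0->1): 5 10

Answer: 5 10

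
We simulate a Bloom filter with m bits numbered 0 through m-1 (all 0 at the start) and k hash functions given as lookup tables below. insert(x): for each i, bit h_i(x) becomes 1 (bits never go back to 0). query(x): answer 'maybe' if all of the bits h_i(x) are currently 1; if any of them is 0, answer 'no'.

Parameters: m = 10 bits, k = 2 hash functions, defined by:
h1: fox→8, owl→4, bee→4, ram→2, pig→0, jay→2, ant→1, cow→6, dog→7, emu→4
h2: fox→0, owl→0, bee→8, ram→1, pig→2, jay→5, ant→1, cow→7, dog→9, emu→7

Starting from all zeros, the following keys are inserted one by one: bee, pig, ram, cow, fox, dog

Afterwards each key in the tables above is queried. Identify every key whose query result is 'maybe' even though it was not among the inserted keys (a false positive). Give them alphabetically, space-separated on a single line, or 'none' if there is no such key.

Answer: ant emu owl

Derivation:
Start: bits=0000000000
After insert 'bee': sets bits 4 8 -> bits=0000100010
After insert 'pig': sets bits 0 2 -> bits=1010100010
After insert 'ram': sets bits 1 2 -> bits=1110100010
After insert 'cow': sets bits 6 7 -> bits=1110101110
After insert 'fox': sets bits 0 8 -> bits=1110101110
After insert 'dog': sets bits 7 9 -> bits=1110101111
Not inserted: ant emu jay owl — query each against bits=1110101111:
query ant: checks bit1=1 (all 1) -> maybe => FALSE POSITIVE
query emu: checks bit4=1, bit7=1 (all 1) -> maybe => FALSE POSITIVE
query jay: checks bit2=1, bit5=0 (has a 0) -> no => not a false positive
query owl: checks bit0=1, bit4=1 (all 1) -> maybe => FALSE POSITIVE
False positives (alphabetical): ant emu owl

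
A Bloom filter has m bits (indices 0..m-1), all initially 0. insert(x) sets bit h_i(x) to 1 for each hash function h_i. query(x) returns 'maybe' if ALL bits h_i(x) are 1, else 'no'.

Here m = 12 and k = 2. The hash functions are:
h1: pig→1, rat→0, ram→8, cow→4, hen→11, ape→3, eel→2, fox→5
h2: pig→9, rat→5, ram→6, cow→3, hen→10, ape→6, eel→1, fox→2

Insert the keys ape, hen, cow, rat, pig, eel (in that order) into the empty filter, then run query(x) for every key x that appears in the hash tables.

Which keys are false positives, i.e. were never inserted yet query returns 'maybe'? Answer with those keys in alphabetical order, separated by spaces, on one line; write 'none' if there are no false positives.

Answer: fox

Derivation:
Start: bits=000000000000
After insert 'ape': sets bits 3 6 -> bits=000100100000
After insert 'hen': sets bits 10 11 -> bits=000100100011
After insert 'cow': sets bits 3 4 -> bits=000110100011
After insert 'rat': sets bits 0 5 -> bits=100111100011
After insert 'pig': sets bits 1 9 -> bits=110111100111
After insert 'eel': sets bits 1 2 -> bits=111111100111
Not inserted: fox ram — query each against bits=111111100111:
query fox: checks bit2=1, bit5=1 (all 1) -> maybe => FALSE POSITIVE
query ram: checks bit6=1, bit8=0 (has a 0) -> no => not a false positive
False positives (alphabetical): fox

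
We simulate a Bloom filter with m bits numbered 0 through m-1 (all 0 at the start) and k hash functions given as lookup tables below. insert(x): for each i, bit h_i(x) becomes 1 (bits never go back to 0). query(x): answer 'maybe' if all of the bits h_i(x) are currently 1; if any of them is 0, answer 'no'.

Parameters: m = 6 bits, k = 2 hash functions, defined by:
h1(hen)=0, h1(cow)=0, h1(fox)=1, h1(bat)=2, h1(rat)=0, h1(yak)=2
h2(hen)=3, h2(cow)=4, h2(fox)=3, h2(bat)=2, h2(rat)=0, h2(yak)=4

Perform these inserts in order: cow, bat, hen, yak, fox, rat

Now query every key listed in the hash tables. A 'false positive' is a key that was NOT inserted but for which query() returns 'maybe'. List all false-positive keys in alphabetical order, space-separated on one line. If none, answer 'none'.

Answer: none

Derivation:
Start: bits=000000
After insert 'cow': sets bits 0 4 -> bits=100010
After insert 'bat': sets bits 2 -> bits=101010
After insert 'hen': sets bits 0 3 -> bits=101110
After insert 'yak': sets bits 2 4 -> bits=101110
After insert 'fox': sets bits 1 3 -> bits=111110
After insert 'rat': sets bits 0 -> bits=111110
Not inserted: (none) — query each against bits=111110:
False positives (alphabetical): none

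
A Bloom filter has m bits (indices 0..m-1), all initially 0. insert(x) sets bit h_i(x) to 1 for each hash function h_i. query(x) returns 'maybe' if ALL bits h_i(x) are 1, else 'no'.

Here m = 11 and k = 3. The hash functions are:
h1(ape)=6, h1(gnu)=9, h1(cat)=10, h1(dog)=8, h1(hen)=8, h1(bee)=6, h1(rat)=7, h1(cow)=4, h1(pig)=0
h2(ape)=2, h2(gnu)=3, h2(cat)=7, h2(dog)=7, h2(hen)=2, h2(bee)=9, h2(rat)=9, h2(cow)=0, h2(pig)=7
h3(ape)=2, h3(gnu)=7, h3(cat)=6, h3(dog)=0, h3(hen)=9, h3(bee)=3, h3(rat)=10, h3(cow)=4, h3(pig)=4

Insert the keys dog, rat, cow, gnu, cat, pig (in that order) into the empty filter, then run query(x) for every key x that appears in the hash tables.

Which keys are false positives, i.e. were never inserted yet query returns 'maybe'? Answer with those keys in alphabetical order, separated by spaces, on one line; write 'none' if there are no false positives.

Start: bits=00000000000
After insert 'dog': sets bits 0 7 8 -> bits=10000001100
After insert 'rat': sets bits 7 9 10 -> bits=10000001111
After insert 'cow': sets bits 0 4 -> bits=10001001111
After insert 'gnu': sets bits 3 7 9 -> bits=10011001111
After insert 'cat': sets bits 6 7 10 -> bits=10011011111
After insert 'pig': sets bits 0 4 7 -> bits=10011011111
Not inserted: ape bee hen — query each against bits=10011011111:
query ape: checks bit2=0, bit6=1 (has a 0) -> no => not a false positive
query bee: checks bit3=1, bit6=1, bit9=1 (all 1) -> maybe => FALSE POSITIVE
query hen: checks bit2=0, bit8=1, bit9=1 (has a 0) -> no => not a false positive
False positives (alphabetical): bee

Answer: bee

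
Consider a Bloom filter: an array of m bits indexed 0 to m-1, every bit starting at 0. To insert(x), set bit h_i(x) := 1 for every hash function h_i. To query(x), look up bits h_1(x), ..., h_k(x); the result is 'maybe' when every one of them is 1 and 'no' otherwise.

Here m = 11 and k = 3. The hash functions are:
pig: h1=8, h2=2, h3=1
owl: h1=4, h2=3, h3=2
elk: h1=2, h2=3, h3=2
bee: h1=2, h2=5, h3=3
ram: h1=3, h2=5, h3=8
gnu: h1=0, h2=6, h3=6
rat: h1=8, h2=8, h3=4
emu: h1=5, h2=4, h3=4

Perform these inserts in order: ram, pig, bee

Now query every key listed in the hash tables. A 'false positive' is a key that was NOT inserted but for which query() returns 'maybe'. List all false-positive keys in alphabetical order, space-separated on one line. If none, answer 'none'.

Answer: elk

Derivation:
Start: bits=00000000000
After insert 'ram': sets bits 3 5 8 -> bits=00010100100
After insert 'pig': sets bits 1 2 8 -> bits=01110100100
After insert 'bee': sets bits 2 3 5 -> bits=01110100100
Not inserted: elk emu gnu owl rat — query each against bits=01110100100:
query elk: checks bit2=1, bit3=1 (all 1) -> maybe => FALSE POSITIVE
query emu: checks bit4=0, bit5=1 (has a 0) -> no => not a false positive
query gnu: checks bit0=0, bit6=0 (has a 0) -> no => not a false positive
query owl: checks bit2=1, bit3=1, bit4=0 (has a 0) -> no => not a false positive
query rat: checks bit4=0, bit8=1 (has a 0) -> no => not a false positive
False positives (alphabetical): elk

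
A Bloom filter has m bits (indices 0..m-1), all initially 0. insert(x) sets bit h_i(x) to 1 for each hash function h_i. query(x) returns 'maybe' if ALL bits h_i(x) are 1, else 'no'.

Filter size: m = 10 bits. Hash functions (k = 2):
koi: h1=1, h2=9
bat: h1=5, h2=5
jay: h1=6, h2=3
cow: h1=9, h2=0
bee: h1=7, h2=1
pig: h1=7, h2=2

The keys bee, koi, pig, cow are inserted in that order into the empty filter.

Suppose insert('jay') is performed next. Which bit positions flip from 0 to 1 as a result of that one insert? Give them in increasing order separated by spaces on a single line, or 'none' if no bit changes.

Answer: 3 6

Derivation:
Start: bits=0000000000
After insert 'bee': sets bits 1 7 -> bits=0100000100
After insert 'koi': sets bits 1 9 -> bits=0100000101
After insert 'pig': sets bits 2 7 -> bits=0110000101
After insert 'cow': sets bits 0 9 -> bits=1110000101
insert 'jay' would touch bits 3 6; currently bit3=0, bit6=0
Bits that are 0 among those (would change 0->1): 3 6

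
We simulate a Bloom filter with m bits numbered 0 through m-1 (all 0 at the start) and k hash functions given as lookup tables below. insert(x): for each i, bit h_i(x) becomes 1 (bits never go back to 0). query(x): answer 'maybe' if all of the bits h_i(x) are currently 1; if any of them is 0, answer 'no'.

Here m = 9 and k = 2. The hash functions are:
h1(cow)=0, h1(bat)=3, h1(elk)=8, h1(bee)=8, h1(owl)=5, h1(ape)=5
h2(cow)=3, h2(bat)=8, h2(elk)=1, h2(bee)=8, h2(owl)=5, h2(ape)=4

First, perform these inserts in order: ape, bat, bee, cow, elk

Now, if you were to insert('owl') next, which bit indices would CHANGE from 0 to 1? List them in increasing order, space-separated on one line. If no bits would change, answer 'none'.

Start: bits=000000000
After insert 'ape': sets bits 4 5 -> bits=000011000
After insert 'bat': sets bits 3 8 -> bits=000111001
After insert 'bee': sets bits 8 -> bits=000111001
After insert 'cow': sets bits 0 3 -> bits=100111001
After insert 'elk': sets bits 1 8 -> bits=110111001
insert 'owl' would touch bits 5; currently bit5=1
Bits that are 0 among those (would change 0->1): none

Answer: none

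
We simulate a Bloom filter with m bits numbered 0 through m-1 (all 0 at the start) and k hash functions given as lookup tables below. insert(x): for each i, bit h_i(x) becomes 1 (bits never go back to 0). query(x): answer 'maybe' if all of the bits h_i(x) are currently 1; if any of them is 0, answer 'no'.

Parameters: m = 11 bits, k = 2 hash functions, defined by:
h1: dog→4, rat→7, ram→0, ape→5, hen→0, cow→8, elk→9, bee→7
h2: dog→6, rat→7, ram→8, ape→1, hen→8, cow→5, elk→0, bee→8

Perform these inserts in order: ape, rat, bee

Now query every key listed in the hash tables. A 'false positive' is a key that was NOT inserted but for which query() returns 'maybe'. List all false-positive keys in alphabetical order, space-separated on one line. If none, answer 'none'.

Answer: cow

Derivation:
Start: bits=00000000000
After insert 'ape': sets bits 1 5 -> bits=01000100000
After insert 'rat': sets bits 7 -> bits=01000101000
After insert 'bee': sets bits 7 8 -> bits=01000101100
Not inserted: cow dog elk hen ram — query each against bits=01000101100:
query cow: checks bit5=1, bit8=1 (all 1) -> maybe => FALSE POSITIVE
query dog: checks bit4=0, bit6=0 (has a 0) -> no => not a false positive
query elk: checks bit0=0, bit9=0 (has a 0) -> no => not a false positive
query hen: checks bit0=0, bit8=1 (has a 0) -> no => not a false positive
query ram: checks bit0=0, bit8=1 (has a 0) -> no => not a false positive
False positives (alphabetical): cow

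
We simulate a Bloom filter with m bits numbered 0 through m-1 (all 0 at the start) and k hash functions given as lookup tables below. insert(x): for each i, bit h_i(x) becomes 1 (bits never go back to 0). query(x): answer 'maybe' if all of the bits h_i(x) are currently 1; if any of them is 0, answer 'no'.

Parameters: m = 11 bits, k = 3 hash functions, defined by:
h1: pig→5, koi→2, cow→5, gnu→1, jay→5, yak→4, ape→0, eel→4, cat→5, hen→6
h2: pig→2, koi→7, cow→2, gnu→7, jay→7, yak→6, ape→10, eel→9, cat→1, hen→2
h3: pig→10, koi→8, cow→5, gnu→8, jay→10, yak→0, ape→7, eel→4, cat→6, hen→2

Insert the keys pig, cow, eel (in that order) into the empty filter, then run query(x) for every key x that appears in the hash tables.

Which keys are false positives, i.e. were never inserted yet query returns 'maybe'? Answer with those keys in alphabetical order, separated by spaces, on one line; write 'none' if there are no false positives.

Start: bits=00000000000
After insert 'pig': sets bits 2 5 10 -> bits=00100100001
After insert 'cow': sets bits 2 5 -> bits=00100100001
After insert 'eel': sets bits 4 9 -> bits=00101100011
Not inserted: ape cat gnu hen jay koi yak — query each against bits=00101100011:
query ape: checks bit0=0, bit7=0, bit10=1 (has a 0) -> no => not a false positive
query cat: checks bit1=0, bit5=1, bit6=0 (has a 0) -> no => not a false positive
query gnu: checks bit1=0, bit7=0, bit8=0 (has a 0) -> no => not a false positive
query hen: checks bit2=1, bit6=0 (has a 0) -> no => not a false positive
query jay: checks bit5=1, bit7=0, bit10=1 (has a 0) -> no => not a false positive
query koi: checks bit2=1, bit7=0, bit8=0 (has a 0) -> no => not a false positive
query yak: checks bit0=0, bit4=1, bit6=0 (has a 0) -> no => not a false positive
False positives (alphabetical): none

Answer: none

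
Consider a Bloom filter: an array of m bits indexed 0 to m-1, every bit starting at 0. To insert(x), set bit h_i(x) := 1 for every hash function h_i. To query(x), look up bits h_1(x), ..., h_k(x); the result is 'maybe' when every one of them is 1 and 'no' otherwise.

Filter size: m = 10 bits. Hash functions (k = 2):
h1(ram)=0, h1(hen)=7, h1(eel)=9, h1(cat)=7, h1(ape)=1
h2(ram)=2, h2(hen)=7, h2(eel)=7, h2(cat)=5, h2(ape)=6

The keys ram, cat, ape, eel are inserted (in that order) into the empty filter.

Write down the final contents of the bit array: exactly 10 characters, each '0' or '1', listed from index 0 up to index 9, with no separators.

Start: bits=0000000000
After insert 'ram': sets bits 0 2 -> bits=1010000000
After insert 'cat': sets bits 5 7 -> bits=1010010100
After insert 'ape': sets bits 1 6 -> bits=1110011100
After insert 'eel': sets bits 7 9 -> bits=1110011101

Answer: 1110011101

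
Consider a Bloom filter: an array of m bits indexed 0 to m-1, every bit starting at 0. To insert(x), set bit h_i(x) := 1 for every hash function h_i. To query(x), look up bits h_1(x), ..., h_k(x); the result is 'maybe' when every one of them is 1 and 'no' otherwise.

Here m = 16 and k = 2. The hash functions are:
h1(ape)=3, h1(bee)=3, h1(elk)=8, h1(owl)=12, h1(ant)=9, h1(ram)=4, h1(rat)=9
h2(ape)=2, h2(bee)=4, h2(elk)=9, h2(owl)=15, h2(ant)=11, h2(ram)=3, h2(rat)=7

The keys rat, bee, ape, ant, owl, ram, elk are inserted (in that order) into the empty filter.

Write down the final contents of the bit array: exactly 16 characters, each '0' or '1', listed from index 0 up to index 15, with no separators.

Start: bits=0000000000000000
After insert 'rat': sets bits 7 9 -> bits=0000000101000000
After insert 'bee': sets bits 3 4 -> bits=0001100101000000
After insert 'ape': sets bits 2 3 -> bits=0011100101000000
After insert 'ant': sets bits 9 11 -> bits=0011100101010000
After insert 'owl': sets bits 12 15 -> bits=0011100101011001
After insert 'ram': sets bits 3 4 -> bits=0011100101011001
After insert 'elk': sets bits 8 9 -> bits=0011100111011001

Answer: 0011100111011001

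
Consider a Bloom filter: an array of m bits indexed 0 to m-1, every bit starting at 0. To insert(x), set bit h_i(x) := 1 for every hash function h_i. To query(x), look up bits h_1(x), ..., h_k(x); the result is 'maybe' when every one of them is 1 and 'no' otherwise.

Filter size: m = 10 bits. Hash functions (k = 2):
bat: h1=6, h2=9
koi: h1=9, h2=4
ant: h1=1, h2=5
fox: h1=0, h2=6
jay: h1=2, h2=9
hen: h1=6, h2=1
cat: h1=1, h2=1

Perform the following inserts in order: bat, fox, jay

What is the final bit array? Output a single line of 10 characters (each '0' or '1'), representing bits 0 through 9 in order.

Start: bits=0000000000
After insert 'bat': sets bits 6 9 -> bits=0000001001
After insert 'fox': sets bits 0 6 -> bits=1000001001
After insert 'jay': sets bits 2 9 -> bits=1010001001

Answer: 1010001001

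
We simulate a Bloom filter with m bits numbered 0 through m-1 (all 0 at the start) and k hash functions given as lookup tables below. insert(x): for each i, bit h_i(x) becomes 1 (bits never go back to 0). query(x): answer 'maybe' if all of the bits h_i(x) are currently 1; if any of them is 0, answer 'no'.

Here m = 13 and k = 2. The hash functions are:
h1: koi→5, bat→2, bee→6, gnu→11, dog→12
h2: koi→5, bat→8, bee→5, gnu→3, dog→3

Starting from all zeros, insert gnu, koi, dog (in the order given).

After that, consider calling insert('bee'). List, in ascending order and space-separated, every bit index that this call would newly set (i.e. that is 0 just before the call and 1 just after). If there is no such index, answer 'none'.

Answer: 6

Derivation:
Start: bits=0000000000000
After insert 'gnu': sets bits 3 11 -> bits=0001000000010
After insert 'koi': sets bits 5 -> bits=0001010000010
After insert 'dog': sets bits 3 12 -> bits=0001010000011
insert 'bee' would touch bits 5 6; currently bit5=1, bit6=0
Bits that are 0 among those (would change 0->1): 6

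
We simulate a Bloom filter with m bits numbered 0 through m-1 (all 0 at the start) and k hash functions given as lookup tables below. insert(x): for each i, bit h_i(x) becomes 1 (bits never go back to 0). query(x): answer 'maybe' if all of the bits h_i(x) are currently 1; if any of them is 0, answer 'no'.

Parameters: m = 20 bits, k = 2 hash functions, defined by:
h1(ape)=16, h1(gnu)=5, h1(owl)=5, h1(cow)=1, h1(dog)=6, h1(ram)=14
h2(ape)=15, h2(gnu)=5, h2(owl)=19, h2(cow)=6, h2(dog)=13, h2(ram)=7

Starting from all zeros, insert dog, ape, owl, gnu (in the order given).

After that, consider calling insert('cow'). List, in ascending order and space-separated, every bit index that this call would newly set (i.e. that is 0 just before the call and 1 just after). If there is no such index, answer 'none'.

Start: bits=00000000000000000000
After insert 'dog': sets bits 6 13 -> bits=00000010000001000000
After insert 'ape': sets bits 15 16 -> bits=00000010000001011000
After insert 'owl': sets bits 5 19 -> bits=00000110000001011001
After insert 'gnu': sets bits 5 -> bits=00000110000001011001
insert 'cow' would touch bits 1 6; currently bit1=0, bit6=1
Bits that are 0 among those (would change 0->1): 1

Answer: 1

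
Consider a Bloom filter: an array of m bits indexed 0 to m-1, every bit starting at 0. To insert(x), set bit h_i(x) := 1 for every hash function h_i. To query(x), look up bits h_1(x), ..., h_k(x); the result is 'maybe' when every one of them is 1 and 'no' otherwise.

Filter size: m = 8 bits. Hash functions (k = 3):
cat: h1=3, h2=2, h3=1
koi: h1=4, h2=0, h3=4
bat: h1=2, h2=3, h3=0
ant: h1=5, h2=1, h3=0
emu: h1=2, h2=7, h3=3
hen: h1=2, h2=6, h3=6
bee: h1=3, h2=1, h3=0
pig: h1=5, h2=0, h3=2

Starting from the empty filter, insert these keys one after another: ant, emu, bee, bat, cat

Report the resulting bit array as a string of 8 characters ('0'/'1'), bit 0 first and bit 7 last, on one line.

Answer: 11110101

Derivation:
Start: bits=00000000
After insert 'ant': sets bits 0 1 5 -> bits=11000100
After insert 'emu': sets bits 2 3 7 -> bits=11110101
After insert 'bee': sets bits 0 1 3 -> bits=11110101
After insert 'bat': sets bits 0 2 3 -> bits=11110101
After insert 'cat': sets bits 1 2 3 -> bits=11110101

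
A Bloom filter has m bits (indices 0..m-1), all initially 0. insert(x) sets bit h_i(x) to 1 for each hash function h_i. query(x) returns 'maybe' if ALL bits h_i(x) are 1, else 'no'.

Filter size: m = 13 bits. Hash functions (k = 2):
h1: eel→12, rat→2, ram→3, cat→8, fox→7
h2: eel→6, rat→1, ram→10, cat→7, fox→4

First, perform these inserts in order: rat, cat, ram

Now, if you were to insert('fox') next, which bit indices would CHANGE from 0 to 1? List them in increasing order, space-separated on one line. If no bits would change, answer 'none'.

Answer: 4

Derivation:
Start: bits=0000000000000
After insert 'rat': sets bits 1 2 -> bits=0110000000000
After insert 'cat': sets bits 7 8 -> bits=0110000110000
After insert 'ram': sets bits 3 10 -> bits=0111000110100
insert 'fox' would touch bits 4 7; currently bit4=0, bit7=1
Bits that are 0 among those (would change 0->1): 4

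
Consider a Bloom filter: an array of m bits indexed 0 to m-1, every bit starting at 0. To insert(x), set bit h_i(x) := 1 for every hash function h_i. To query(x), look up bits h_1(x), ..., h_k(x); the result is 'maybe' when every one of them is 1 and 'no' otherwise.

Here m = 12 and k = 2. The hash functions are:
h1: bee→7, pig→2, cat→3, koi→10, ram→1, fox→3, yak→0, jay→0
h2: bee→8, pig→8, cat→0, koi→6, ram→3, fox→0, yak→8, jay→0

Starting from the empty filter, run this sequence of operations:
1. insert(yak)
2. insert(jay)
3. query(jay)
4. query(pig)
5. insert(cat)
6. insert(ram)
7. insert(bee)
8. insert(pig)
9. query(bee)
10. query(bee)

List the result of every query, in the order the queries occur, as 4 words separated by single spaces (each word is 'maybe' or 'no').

Start: bits=000000000000
Op 1: insert yak -> sets bits 0 8 -> bits=100000001000
Op 2: insert jay -> sets bits 0 -> bits=100000001000
Op 3: query jay -> checks bit0=1 (all 1) -> maybe
Op 4: query pig -> checks bit2=0, bit8=1 (has a 0) -> no
Op 5: insert cat -> sets bits 0 3 -> bits=100100001000
Op 6: insert ram -> sets bits 1 3 -> bits=110100001000
Op 7: insert bee -> sets bits 7 8 -> bits=110100011000
Op 8: insert pig -> sets bits 2 8 -> bits=111100011000
Op 9: query bee -> checks bit7=1, bit8=1 (all 1) -> maybe
Op 10: query bee -> checks bit7=1, bit8=1 (all 1) -> maybe
Query results in order: maybe no maybe maybe

Answer: maybe no maybe maybe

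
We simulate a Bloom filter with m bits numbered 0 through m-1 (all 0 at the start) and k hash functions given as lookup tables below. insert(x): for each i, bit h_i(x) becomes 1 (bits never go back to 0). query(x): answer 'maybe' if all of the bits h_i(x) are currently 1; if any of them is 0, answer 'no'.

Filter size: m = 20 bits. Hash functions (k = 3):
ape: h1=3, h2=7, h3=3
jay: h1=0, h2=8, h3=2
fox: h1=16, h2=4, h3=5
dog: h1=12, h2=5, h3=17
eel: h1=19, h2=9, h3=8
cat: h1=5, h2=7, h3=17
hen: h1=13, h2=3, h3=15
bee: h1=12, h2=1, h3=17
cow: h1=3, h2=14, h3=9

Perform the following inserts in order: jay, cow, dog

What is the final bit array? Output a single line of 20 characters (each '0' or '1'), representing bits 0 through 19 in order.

Answer: 10110100110010100100

Derivation:
Start: bits=00000000000000000000
After insert 'jay': sets bits 0 2 8 -> bits=10100000100000000000
After insert 'cow': sets bits 3 9 14 -> bits=10110000110000100000
After insert 'dog': sets bits 5 12 17 -> bits=10110100110010100100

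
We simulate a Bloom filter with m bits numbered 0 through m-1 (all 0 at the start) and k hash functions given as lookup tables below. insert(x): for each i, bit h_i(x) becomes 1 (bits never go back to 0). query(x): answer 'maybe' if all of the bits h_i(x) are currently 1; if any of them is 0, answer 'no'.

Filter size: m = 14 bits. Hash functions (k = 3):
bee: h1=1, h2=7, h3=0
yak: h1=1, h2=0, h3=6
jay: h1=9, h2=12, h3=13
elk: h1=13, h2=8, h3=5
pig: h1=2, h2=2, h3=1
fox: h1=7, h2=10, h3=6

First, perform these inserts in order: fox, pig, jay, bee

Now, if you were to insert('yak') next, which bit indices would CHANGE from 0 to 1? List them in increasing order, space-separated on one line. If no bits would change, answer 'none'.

Answer: none

Derivation:
Start: bits=00000000000000
After insert 'fox': sets bits 6 7 10 -> bits=00000011001000
After insert 'pig': sets bits 1 2 -> bits=01100011001000
After insert 'jay': sets bits 9 12 13 -> bits=01100011011011
After insert 'bee': sets bits 0 1 7 -> bits=11100011011011
insert 'yak' would touch bits 0 1 6; currently bit0=1, bit1=1, bit6=1
Bits that are 0 among those (would change 0->1): none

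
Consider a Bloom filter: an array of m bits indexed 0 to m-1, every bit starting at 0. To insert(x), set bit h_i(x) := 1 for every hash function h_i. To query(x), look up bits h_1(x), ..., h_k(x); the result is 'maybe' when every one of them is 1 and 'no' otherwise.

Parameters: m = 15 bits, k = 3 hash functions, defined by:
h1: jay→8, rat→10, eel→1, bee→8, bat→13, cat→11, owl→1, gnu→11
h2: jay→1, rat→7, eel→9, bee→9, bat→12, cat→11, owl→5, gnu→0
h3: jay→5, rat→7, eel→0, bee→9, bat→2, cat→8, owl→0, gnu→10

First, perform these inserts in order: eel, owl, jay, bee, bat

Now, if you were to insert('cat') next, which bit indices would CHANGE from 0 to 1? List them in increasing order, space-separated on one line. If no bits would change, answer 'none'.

Answer: 11

Derivation:
Start: bits=000000000000000
After insert 'eel': sets bits 0 1 9 -> bits=110000000100000
After insert 'owl': sets bits 0 1 5 -> bits=110001000100000
After insert 'jay': sets bits 1 5 8 -> bits=110001001100000
After insert 'bee': sets bits 8 9 -> bits=110001001100000
After insert 'bat': sets bits 2 12 13 -> bits=111001001100110
insert 'cat' would touch bits 8 11; currently bit8=1, bit11=0
Bits that are 0 among those (would change 0->1): 11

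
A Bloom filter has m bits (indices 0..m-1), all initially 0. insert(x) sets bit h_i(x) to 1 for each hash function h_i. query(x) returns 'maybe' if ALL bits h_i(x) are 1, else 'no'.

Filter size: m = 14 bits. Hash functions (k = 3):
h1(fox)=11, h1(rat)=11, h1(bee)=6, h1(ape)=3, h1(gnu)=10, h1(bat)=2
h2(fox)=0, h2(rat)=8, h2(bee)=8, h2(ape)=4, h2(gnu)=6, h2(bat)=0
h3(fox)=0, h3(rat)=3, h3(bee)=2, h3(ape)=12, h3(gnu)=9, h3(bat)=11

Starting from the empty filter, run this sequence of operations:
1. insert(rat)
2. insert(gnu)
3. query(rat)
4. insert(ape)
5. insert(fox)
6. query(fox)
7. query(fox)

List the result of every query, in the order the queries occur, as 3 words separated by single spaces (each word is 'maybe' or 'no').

Answer: maybe maybe maybe

Derivation:
Start: bits=00000000000000
Op 1: insert rat -> sets bits 3 8 11 -> bits=00010000100100
Op 2: insert gnu -> sets bits 6 9 10 -> bits=00010010111100
Op 3: query rat -> checks bit3=1, bit8=1, bit11=1 (all 1) -> maybe
Op 4: insert ape -> sets bits 3 4 12 -> bits=00011010111110
Op 5: insert fox -> sets bits 0 11 -> bits=10011010111110
Op 6: query fox -> checks bit0=1, bit11=1 (all 1) -> maybe
Op 7: query fox -> checks bit0=1, bit11=1 (all 1) -> maybe
Query results in order: maybe maybe maybe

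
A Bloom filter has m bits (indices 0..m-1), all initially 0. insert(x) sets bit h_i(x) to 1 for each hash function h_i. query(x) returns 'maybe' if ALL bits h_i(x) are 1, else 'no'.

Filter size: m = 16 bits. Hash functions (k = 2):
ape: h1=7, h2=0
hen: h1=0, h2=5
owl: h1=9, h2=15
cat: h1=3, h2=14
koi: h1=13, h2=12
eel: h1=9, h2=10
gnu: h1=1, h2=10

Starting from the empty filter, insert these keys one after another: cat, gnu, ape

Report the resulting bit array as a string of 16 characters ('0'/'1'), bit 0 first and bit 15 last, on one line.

Start: bits=0000000000000000
After insert 'cat': sets bits 3 14 -> bits=0001000000000010
After insert 'gnu': sets bits 1 10 -> bits=0101000000100010
After insert 'ape': sets bits 0 7 -> bits=1101000100100010

Answer: 1101000100100010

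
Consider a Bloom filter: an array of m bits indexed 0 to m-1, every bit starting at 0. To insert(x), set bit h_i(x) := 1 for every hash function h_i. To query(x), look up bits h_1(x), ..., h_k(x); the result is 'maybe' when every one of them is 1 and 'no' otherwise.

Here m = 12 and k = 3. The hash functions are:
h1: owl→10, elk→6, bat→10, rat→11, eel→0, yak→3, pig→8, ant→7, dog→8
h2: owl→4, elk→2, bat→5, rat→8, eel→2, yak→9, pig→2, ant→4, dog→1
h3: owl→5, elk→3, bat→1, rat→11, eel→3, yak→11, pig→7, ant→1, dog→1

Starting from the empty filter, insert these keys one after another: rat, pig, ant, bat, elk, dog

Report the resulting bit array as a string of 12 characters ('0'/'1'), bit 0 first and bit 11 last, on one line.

Answer: 011111111011

Derivation:
Start: bits=000000000000
After insert 'rat': sets bits 8 11 -> bits=000000001001
After insert 'pig': sets bits 2 7 8 -> bits=001000011001
After insert 'ant': sets bits 1 4 7 -> bits=011010011001
After insert 'bat': sets bits 1 5 10 -> bits=011011011011
After insert 'elk': sets bits 2 3 6 -> bits=011111111011
After insert 'dog': sets bits 1 8 -> bits=011111111011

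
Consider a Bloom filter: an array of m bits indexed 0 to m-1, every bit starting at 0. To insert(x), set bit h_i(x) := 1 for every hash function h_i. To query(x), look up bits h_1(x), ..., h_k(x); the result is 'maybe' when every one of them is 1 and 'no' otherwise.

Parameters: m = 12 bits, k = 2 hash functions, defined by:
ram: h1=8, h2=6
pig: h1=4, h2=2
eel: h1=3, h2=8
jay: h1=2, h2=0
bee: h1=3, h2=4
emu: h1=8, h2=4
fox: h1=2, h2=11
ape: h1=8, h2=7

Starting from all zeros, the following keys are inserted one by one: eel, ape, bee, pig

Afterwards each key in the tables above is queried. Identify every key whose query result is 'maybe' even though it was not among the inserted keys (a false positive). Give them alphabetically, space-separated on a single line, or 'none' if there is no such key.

Start: bits=000000000000
After insert 'eel': sets bits 3 8 -> bits=000100001000
After insert 'ape': sets bits 7 8 -> bits=000100011000
After insert 'bee': sets bits 3 4 -> bits=000110011000
After insert 'pig': sets bits 2 4 -> bits=001110011000
Not inserted: emu fox jay ram — query each against bits=001110011000:
query emu: checks bit4=1, bit8=1 (all 1) -> maybe => FALSE POSITIVE
query fox: checks bit2=1, bit11=0 (has a 0) -> no => not a false positive
query jay: checks bit0=0, bit2=1 (has a 0) -> no => not a false positive
query ram: checks bit6=0, bit8=1 (has a 0) -> no => not a false positive
False positives (alphabetical): emu

Answer: emu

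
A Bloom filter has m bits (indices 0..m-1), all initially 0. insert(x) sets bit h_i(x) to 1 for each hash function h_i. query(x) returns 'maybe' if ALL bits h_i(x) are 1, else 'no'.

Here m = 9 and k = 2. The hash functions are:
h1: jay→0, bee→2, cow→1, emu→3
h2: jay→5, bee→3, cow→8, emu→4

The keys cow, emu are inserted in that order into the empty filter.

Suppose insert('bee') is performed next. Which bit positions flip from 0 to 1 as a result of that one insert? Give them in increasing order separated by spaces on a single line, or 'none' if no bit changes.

Answer: 2

Derivation:
Start: bits=000000000
After insert 'cow': sets bits 1 8 -> bits=010000001
After insert 'emu': sets bits 3 4 -> bits=010110001
insert 'bee' would touch bits 2 3; currently bit2=0, bit3=1
Bits that are 0 among those (would change 0->1): 2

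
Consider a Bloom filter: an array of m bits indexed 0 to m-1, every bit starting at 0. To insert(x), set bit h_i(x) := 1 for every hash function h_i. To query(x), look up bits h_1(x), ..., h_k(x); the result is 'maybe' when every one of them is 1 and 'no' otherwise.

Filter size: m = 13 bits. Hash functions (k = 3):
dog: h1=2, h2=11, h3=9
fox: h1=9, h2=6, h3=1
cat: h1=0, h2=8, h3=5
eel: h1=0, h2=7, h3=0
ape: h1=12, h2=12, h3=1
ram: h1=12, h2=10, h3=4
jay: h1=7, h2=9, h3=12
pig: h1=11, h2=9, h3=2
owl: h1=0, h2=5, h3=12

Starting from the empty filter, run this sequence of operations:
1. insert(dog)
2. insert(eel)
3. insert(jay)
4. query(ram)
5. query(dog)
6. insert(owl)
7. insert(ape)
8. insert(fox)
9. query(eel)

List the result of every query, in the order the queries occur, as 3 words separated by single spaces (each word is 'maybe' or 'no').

Answer: no maybe maybe

Derivation:
Start: bits=0000000000000
Op 1: insert dog -> sets bits 2 9 11 -> bits=0010000001010
Op 2: insert eel -> sets bits 0 7 -> bits=1010000101010
Op 3: insert jay -> sets bits 7 9 12 -> bits=1010000101011
Op 4: query ram -> checks bit4=0, bit10=0, bit12=1 (has a 0) -> no
Op 5: query dog -> checks bit2=1, bit9=1, bit11=1 (all 1) -> maybe
Op 6: insert owl -> sets bits 0 5 12 -> bits=1010010101011
Op 7: insert ape -> sets bits 1 12 -> bits=1110010101011
Op 8: insert fox -> sets bits 1 6 9 -> bits=1110011101011
Op 9: query eel -> checks bit0=1, bit7=1 (all 1) -> maybe
Query results in order: no maybe maybe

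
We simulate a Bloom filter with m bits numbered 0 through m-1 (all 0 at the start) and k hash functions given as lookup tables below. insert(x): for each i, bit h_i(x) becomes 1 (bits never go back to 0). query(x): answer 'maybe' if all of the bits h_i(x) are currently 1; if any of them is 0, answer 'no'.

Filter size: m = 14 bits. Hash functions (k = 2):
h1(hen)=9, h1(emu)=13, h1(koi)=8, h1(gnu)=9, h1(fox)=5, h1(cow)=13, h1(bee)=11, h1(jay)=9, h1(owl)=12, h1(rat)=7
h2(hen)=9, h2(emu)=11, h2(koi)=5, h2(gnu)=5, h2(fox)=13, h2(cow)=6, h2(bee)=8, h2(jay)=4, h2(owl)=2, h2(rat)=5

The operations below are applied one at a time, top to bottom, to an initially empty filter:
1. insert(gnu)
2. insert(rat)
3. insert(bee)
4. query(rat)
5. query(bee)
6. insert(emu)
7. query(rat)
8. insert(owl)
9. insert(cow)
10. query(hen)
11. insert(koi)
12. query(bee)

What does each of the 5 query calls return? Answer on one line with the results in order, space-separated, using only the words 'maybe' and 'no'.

Answer: maybe maybe maybe maybe maybe

Derivation:
Start: bits=00000000000000
Op 1: insert gnu -> sets bits 5 9 -> bits=00000100010000
Op 2: insert rat -> sets bits 5 7 -> bits=00000101010000
Op 3: insert bee -> sets bits 8 11 -> bits=00000101110100
Op 4: query rat -> checks bit5=1, bit7=1 (all 1) -> maybe
Op 5: query bee -> checks bit8=1, bit11=1 (all 1) -> maybe
Op 6: insert emu -> sets bits 11 13 -> bits=00000101110101
Op 7: query rat -> checks bit5=1, bit7=1 (all 1) -> maybe
Op 8: insert owl -> sets bits 2 12 -> bits=00100101110111
Op 9: insert cow -> sets bits 6 13 -> bits=00100111110111
Op 10: query hen -> checks bit9=1 (all 1) -> maybe
Op 11: insert koi -> sets bits 5 8 -> bits=00100111110111
Op 12: query bee -> checks bit8=1, bit11=1 (all 1) -> maybe
Query results in order: maybe maybe maybe maybe maybe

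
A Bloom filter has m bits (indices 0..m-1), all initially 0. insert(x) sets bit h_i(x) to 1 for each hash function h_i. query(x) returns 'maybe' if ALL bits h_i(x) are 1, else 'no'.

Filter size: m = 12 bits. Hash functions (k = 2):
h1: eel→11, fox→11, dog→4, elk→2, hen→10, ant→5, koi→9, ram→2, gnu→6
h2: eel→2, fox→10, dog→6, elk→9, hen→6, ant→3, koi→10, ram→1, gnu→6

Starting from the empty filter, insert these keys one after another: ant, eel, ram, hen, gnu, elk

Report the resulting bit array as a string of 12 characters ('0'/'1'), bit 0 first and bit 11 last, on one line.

Answer: 011101100111

Derivation:
Start: bits=000000000000
After insert 'ant': sets bits 3 5 -> bits=000101000000
After insert 'eel': sets bits 2 11 -> bits=001101000001
After insert 'ram': sets bits 1 2 -> bits=011101000001
After insert 'hen': sets bits 6 10 -> bits=011101100011
After insert 'gnu': sets bits 6 -> bits=011101100011
After insert 'elk': sets bits 2 9 -> bits=011101100111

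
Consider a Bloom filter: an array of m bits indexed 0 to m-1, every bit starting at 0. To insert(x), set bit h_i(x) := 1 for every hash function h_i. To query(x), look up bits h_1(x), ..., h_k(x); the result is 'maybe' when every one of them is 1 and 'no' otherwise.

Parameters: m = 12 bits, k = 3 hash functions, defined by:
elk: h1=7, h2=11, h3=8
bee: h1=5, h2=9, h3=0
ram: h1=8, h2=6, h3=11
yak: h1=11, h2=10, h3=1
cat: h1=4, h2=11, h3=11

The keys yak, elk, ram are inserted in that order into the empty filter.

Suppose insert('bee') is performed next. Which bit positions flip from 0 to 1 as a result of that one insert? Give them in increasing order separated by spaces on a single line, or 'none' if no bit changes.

Answer: 0 5 9

Derivation:
Start: bits=000000000000
After insert 'yak': sets bits 1 10 11 -> bits=010000000011
After insert 'elk': sets bits 7 8 11 -> bits=010000011011
After insert 'ram': sets bits 6 8 11 -> bits=010000111011
insert 'bee' would touch bits 0 5 9; currently bit0=0, bit5=0, bit9=0
Bits that are 0 among those (would change 0->1): 0 5 9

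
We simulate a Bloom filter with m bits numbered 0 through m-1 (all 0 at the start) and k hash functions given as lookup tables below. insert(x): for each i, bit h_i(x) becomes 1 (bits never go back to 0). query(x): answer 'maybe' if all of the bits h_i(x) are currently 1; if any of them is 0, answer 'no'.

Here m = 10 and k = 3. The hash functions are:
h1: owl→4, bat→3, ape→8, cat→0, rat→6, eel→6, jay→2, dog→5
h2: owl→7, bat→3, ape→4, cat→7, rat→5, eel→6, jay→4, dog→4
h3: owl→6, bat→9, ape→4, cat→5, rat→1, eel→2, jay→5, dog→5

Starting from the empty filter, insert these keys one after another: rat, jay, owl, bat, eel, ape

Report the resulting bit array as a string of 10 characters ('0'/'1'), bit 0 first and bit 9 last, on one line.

Answer: 0111111111

Derivation:
Start: bits=0000000000
After insert 'rat': sets bits 1 5 6 -> bits=0100011000
After insert 'jay': sets bits 2 4 5 -> bits=0110111000
After insert 'owl': sets bits 4 6 7 -> bits=0110111100
After insert 'bat': sets bits 3 9 -> bits=0111111101
After insert 'eel': sets bits 2 6 -> bits=0111111101
After insert 'ape': sets bits 4 8 -> bits=0111111111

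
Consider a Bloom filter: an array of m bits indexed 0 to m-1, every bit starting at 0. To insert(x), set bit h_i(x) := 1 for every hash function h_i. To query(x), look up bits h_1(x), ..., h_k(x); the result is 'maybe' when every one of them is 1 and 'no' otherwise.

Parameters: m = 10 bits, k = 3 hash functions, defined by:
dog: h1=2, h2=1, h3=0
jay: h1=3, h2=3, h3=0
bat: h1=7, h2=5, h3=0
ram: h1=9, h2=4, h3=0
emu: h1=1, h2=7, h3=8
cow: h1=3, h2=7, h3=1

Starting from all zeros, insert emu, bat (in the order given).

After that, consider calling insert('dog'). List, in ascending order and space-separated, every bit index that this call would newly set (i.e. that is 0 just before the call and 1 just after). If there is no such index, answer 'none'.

Answer: 2

Derivation:
Start: bits=0000000000
After insert 'emu': sets bits 1 7 8 -> bits=0100000110
After insert 'bat': sets bits 0 5 7 -> bits=1100010110
insert 'dog' would touch bits 0 1 2; currently bit0=1, bit1=1, bit2=0
Bits that are 0 among those (would change 0->1): 2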